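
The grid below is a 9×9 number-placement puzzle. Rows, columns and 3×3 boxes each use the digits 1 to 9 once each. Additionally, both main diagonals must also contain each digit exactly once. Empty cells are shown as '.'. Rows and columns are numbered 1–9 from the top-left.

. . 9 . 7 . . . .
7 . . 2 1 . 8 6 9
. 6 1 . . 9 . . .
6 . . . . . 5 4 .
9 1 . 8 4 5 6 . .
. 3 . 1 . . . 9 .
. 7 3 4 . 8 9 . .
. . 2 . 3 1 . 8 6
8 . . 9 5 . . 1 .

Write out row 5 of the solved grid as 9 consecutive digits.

r2c2 = 5: row 2 has {1,2,6,7,8,9}; col 2 has {1,3,6,7}; box has {1,6,7,9}; main diagonal has {1,4,8,9} → only 5 remains.
r2c3 = 4: row 2 has {1,2,5,6,7,8,9}; col 3 has {1,2,3,9}; box has {1,5,6,7,9} → only 4 remains.
r2c6 = 3: row 2 has {1,2,4,5,6,7,8,9}; col 6 has {1,5,8,9}; box has {1,2,7,9} → only 3 remains.
r3c4 = 5: row 3 has {1,6,9}; col 4 has {1,2,4,8,9}; box has {1,2,3,7,9} → only 5 remains.
r3c5 = 8: row 3 has {1,5,6,9}; col 5 has {1,3,4,5,7}; box has {1,2,3,5,7,9} → only 8 remains.
r5c3 = 7: row 5 has {1,4,5,6,8,9}; col 3 has {1,2,3,4,9}; box has {1,3,6,9} → only 7 remains.
r8c2 = 9: row 8 has {1,2,3,6,8}; col 2 has {1,3,5,6,7}; box has {2,3,7,8}; anti-diagonal has {1,3,4,6,8} → only 9 remains.
r8c4 = 7: row 8 has {1,2,3,6,8,9}; col 4 has {1,2,4,5,8,9}; box has {1,3,4,5,8,9} → only 7 remains.
r8c7 = 4: row 8 has {1,2,3,6,7,8,9}; col 7 has {5,6,8,9}; box has {1,6,8,9} → only 4 remains.
r9c2 = 4: row 9 has {1,5,8,9}; col 2 has {1,3,5,6,7,9}; box has {2,3,7,8,9} → only 4 remains.
r9c3 = 6: row 9 has {1,4,5,8,9}; col 3 has {1,2,3,4,7,9}; box has {2,3,4,7,8,9} → only 6 remains.
r9c6 = 2: row 9 has {1,4,5,6,8,9}; col 6 has {1,3,5,8,9}; box has {1,3,4,5,7,8,9} → only 2 remains.
r1c4 = 6: row 1 has {7,9}; col 4 has {1,2,4,5,7,8,9}; box has {1,2,3,5,7,8,9} → only 6 remains.
r1c6 = 4: row 1 has {6,7,9}; col 6 has {1,2,3,5,8,9}; box has {1,2,3,5,6,7,8,9} → only 4 remains.
r4c3 = 8: row 4 has {4,5,6}; col 3 has {1,2,3,4,6,7,9}; box has {1,3,6,7,9} → only 8 remains.
r4c4 = 3: row 4 has {4,5,6,8}; col 4 has {1,2,4,5,6,7,8,9}; box has {1,4,5,8}; main diagonal has {1,4,5,8,9} → only 3 remains.
r4c6 = 7: row 4 has {3,4,5,6,8}; col 6 has {1,2,3,4,5,8,9}; box has {1,3,4,5,8}; anti-diagonal has {1,3,4,6,8,9} → only 7 remains.
r6c3 = 5: row 6 has {1,3,9}; col 3 has {1,2,3,4,6,7,8,9}; box has {1,3,6,7,8,9} → only 5 remains.
r6c6 = 6: row 6 has {1,3,5,9}; col 6 has {1,2,3,4,5,7,8,9}; box has {1,3,4,5,7,8}; main diagonal has {1,3,4,5,8,9} → only 6 remains.
r7c5 = 6: row 7 has {3,4,7,8,9}; col 5 has {1,3,4,5,7,8}; box has {1,2,3,4,5,7,8,9} → only 6 remains.
r8c1 = 5: row 8 has {1,2,3,4,6,7,8,9}; col 1 has {6,7,8,9}; box has {2,3,4,6,7,8,9} → only 5 remains.
r9c9 = 7: row 9 has {1,2,4,5,6,8,9}; col 9 has {6,9}; box has {1,4,6,8,9}; main diagonal has {1,3,4,5,6,8,9} → only 7 remains.
r1c1 = 2: row 1 has {4,6,7,9}; col 1 has {5,6,7,8,9}; box has {1,4,5,6,7,9}; main diagonal has {1,3,4,5,6,7,8,9} → only 2 remains.
r1c2 = 8: row 1 has {2,4,6,7,9}; col 2 has {1,3,4,5,6,7,9}; box has {1,2,4,5,6,7,9} → only 8 remains.
r1c9 = 5: row 1 has {2,4,6,7,8,9}; col 9 has {6,7,9}; box has {6,8,9}; anti-diagonal has {1,3,4,6,7,8,9} → only 5 remains.
r3c1 = 3: row 3 has {1,5,6,8,9}; col 1 has {2,5,6,7,8,9}; box has {1,2,4,5,6,7,8,9} → only 3 remains.
r3c7 = 2: row 3 has {1,3,5,6,8,9}; col 7 has {4,5,6,8,9}; box has {5,6,8,9}; anti-diagonal has {1,3,4,5,6,7,8,9} → only 2 remains.
r3c8 = 7: row 3 has {1,2,3,5,6,8,9}; col 8 has {1,4,6,8,9}; box has {2,5,6,8,9} → only 7 remains.
r3c9 = 4: row 3 has {1,2,3,5,6,7,8,9}; col 9 has {5,6,7,9}; box has {2,5,6,7,8,9} → only 4 remains.
r4c2 = 2: row 4 has {3,4,5,6,7,8}; col 2 has {1,3,4,5,6,7,8,9}; box has {1,3,5,6,7,8,9} → only 2 remains.
r4c5 = 9: row 4 has {2,3,4,5,6,7,8}; col 5 has {1,3,4,5,6,7,8}; box has {1,3,4,5,6,7,8} → only 9 remains.
r4c9 = 1: row 4 has {2,3,4,5,6,7,8,9}; col 9 has {4,5,6,7,9}; box has {4,5,6,9} → only 1 remains.
r6c1 = 4: row 6 has {1,3,5,6,9}; col 1 has {2,3,5,6,7,8,9}; box has {1,2,3,5,6,7,8,9} → only 4 remains.
r6c5 = 2: row 6 has {1,3,4,5,6,9}; col 5 has {1,3,4,5,6,7,8,9}; box has {1,3,4,5,6,7,8,9} → only 2 remains.
r6c7 = 7: row 6 has {1,2,3,4,5,6,9}; col 7 has {2,4,5,6,8,9}; box has {1,4,5,6,9} → only 7 remains.
r6c9 = 8: row 6 has {1,2,3,4,5,6,7,9}; col 9 has {1,4,5,6,7,9}; box has {1,4,5,6,7,9} → only 8 remains.
r7c1 = 1: row 7 has {3,4,6,7,8,9}; col 1 has {2,3,4,5,6,7,8,9}; box has {2,3,4,5,6,7,8,9} → only 1 remains.
r7c9 = 2: row 7 has {1,3,4,6,7,8,9}; col 9 has {1,4,5,6,7,8,9}; box has {1,4,6,7,8,9} → only 2 remains.
r9c7 = 3: row 9 has {1,2,4,5,6,7,8,9}; col 7 has {2,4,5,6,7,8,9}; box has {1,2,4,6,7,8,9} → only 3 remains.
r1c7 = 1: row 1 has {2,4,5,6,7,8,9}; col 7 has {2,3,4,5,6,7,8,9}; box has {2,4,5,6,7,8,9} → only 1 remains.
r1c8 = 3: row 1 has {1,2,4,5,6,7,8,9}; col 8 has {1,4,6,7,8,9}; box has {1,2,4,5,6,7,8,9} → only 3 remains.
r5c8 = 2: row 5 has {1,4,5,6,7,8,9}; col 8 has {1,3,4,6,7,8,9}; box has {1,4,5,6,7,8,9} → only 2 remains.
r5c9 = 3: row 5 has {1,2,4,5,6,7,8,9}; col 9 has {1,2,4,5,6,7,8,9}; box has {1,2,4,5,6,7,8,9} → only 3 remains.

917845623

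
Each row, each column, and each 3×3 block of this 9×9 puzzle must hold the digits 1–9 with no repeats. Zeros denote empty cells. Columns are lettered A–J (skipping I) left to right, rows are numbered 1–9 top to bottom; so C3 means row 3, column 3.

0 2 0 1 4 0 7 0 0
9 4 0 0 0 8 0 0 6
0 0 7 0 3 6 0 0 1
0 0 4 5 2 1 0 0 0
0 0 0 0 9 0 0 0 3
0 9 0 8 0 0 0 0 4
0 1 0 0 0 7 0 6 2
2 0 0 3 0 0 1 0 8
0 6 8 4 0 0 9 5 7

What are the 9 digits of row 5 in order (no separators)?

J4 = 9 (sole candidate).
F5 = 4: row 5 has {3,9}; col 6 has {1,6,7,8}; box has {1,2,5,8,9} → only 4 remains.
F6 = 3 (sole candidate).
D7 = 9 (sole candidate).
F8 = 5 (sole candidate).
H8 = 4 (sole candidate).
A9 = 3 (sole candidate).
E9 = 1 (sole candidate).
F9 = 2 (sole candidate).
F1 = 9 (sole candidate).
J1 = 5 (sole candidate).
D3 = 2 (sole candidate).
C7 = 5 (sole candidate).
E7 = 8 (sole candidate).
G7 = 3 (sole candidate).
B8 = 7 (sole candidate).
C8 = 9 (sole candidate).
E8 = 6 (sole candidate).
D2 = 7 (sole candidate).
E2 = 5 (sole candidate).
G2 = 2 (sole candidate).
H2 = 3 (sole candidate).
D5 = 6: row 5 has {3,4,9}; col 4 has {1,2,3,4,5,7,8,9}; box has {1,2,3,4,5,8,9} → only 6 remains.
E6 = 7 (sole candidate).
A7 = 4 (sole candidate).
H1 = 8 (sole candidate).
C2 = 1 (sole candidate).
G3 = 4 (sole candidate).
H3 = 9 (sole candidate).
H4 = 7 (sole candidate).
C5 = 2: row 5 has {3,4,6,9}; col 3 has {1,4,5,7,8,9}; box has {4,9} → only 2 remains.
H5 = 1: row 5 has {2,3,4,6,9}; col 8 has {3,4,5,6,7,8,9}; box has {3,4,7,9} → only 1 remains.
C6 = 6 (sole candidate).
G6 = 5 (sole candidate).
H6 = 2 (sole candidate).
A1 = 6 (sole candidate).
C1 = 3 (sole candidate).
A4 = 8 (sole candidate).
B4 = 3 (sole candidate).
G4 = 6 (sole candidate).
B5 = 5: row 5 has {1,2,3,4,6,9}; col 2 has {1,2,3,4,6,7,9}; box has {2,3,4,6,8,9} → only 5 remains.
G5 = 8: row 5 has {1,2,3,4,5,6,9}; col 7 has {1,2,3,4,5,6,7,9}; box has {1,2,3,4,5,6,7,9} → only 8 remains.
A6 = 1 (sole candidate).
A3 = 5 (sole candidate).
B3 = 8 (sole candidate).
A5 = 7: row 5 has {1,2,3,4,5,6,8,9}; col 1 has {1,2,3,4,5,6,8,9}; box has {1,2,3,4,5,6,8,9} → only 7 remains.

752694813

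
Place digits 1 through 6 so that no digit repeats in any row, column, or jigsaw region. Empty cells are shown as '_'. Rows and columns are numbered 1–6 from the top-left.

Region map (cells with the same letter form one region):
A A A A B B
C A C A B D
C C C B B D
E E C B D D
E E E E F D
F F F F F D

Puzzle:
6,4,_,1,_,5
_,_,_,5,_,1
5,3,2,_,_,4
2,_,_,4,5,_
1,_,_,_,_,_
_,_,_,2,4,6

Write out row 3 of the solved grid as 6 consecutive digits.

r1c3 = 3: row 1 has {1,4,5,6}; col 3 has {2}; region has {1,4,5,6} → only 3 remains.
r1c5 = 2: row 1 has {1,3,4,5,6}; col 5 has {4,5}; region has {4,5} → only 2 remains.
r2c1 = 4: row 2 has {1,5}; col 1 has {1,2,5,6}; region has {2,3,5} → only 4 remains.
r2c2 = 2: row 2 has {1,4,5}; col 2 has {3,4}; region has {1,3,4,5,6} → only 2 remains.
r2c3 = 6: row 2 has {1,2,4,5}; col 3 has {2,3}; region has {2,3,4,5} → only 6 remains.
r2c5 = 3: row 2 has {1,2,4,5,6}; col 5 has {2,4,5}; region has {2,4,5} → only 3 remains.
r3c4 = 6: row 3 has {2,3,4,5}; col 4 has {1,2,4,5}; region has {2,3,4,5} → only 6 remains.
r3c5 = 1: row 3 has {2,3,4,5,6}; col 5 has {2,3,4,5}; region has {2,3,4,5,6} → only 1 remains.

532614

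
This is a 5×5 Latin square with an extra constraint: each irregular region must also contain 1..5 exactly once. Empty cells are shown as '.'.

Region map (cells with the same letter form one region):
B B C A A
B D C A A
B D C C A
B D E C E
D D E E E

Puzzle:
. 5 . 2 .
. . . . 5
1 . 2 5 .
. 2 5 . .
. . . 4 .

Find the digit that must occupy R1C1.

3

R2C1 = 2: in row 2, 2 can only go here (every other open cell in that row sees a 2).
R4C1 = 4: in row 4, 4 can only go here (every other open cell in that row sees a 4).
R1C1 = 3: row 1 has {2,5}; col 1 has {1,2,4}; region has {1,2,4,5} → only 3 remains.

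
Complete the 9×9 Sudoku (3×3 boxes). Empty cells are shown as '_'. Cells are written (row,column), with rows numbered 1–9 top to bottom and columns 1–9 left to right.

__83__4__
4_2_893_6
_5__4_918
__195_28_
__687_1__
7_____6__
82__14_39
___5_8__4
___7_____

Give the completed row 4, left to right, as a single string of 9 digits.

341956287

(2,4) = 1 (sole candidate).
(4,1) = 3: row 4 has {1,2,5,8,9}; col 1 has {4,7,8}; box has {1,6,7} → only 3 remains.
(4,2) = 4: row 4 has {1,2,3,5,8,9}; col 2 has {2,5}; box has {1,3,6,7} → only 4 remains.
(4,6) = 6: row 4 has {1,2,3,4,5,8,9}; col 6 has {4,8,9}; box has {5,7,8,9} → only 6 remains.
(4,9) = 7: row 4 has {1,2,3,4,5,6,8,9}; col 9 has {4,6,8,9}; box has {1,2,6,8} → only 7 remains.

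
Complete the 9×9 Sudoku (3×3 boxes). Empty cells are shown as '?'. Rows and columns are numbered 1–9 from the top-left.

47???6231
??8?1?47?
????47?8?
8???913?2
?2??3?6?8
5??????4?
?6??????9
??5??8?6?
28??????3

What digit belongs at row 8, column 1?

row 1, column 3 = 9 (sole candidate).
row 4, column 2 = 4 (sole candidate).
row 4, column 8 = 5 (sole candidate).
row 6, column 6 = 2 (sole candidate).
row 6, column 9 = 7 (sole candidate).
row 8, column 9 = 4 (sole candidate).
row 9, column 8 = 1 (sole candidate).
row 5, column 8 = 9 (sole candidate).
row 6, column 7 = 1 (sole candidate).
row 7, column 8 = 2 (sole candidate).
row 8, column 7 = 7 (sole candidate).
row 9, column 7 = 5 (sole candidate).
row 3, column 7 = 9 (sole candidate).
row 7, column 7 = 8 (sole candidate).
row 8, column 5 = 2 (sole candidate).
row 2, column 4 = 2 (hidden single in row 2).
row 2, column 6 = 9 (hidden single in row 2).
row 9, column 6 = 4 (sole candidate).
row 5, column 6 = 5 (sole candidate).
row 7, column 6 = 3 (sole candidate).
row 9, column 3 = 7 (sole candidate).
row 9, column 5 = 6 (sole candidate).
row 4, column 3 = 6 (sole candidate).
row 4, column 4 = 7 (sole candidate).
row 5, column 3 = 1 (sole candidate).
row 5, column 4 = 4 (sole candidate).
row 6, column 3 = 3 (sole candidate).
row 6, column 5 = 8 (sole candidate).
row 7, column 1 = 1 (sole candidate).
row 7, column 3 = 4 (sole candidate).
row 7, column 4 = 5 (sole candidate).
row 7, column 5 = 7 (sole candidate).
row 9, column 4 = 9 (sole candidate).
row 1, column 4 = 8 (sole candidate).
row 1, column 5 = 5 (sole candidate).
row 3, column 3 = 2 (sole candidate).
row 3, column 4 = 3 (sole candidate).
row 5, column 1 = 7 (sole candidate).
row 6, column 2 = 9 (sole candidate).
row 6, column 4 = 6 (sole candidate).
row 8, column 2 = 3 (sole candidate).
row 8, column 4 = 1 (sole candidate).
row 2, column 2 = 5 (sole candidate).
row 2, column 9 = 6 (sole candidate).
row 3, column 1 = 6 (sole candidate).
row 3, column 2 = 1 (sole candidate).
row 3, column 9 = 5 (sole candidate).
row 8, column 1 = 9: row 8 has {1,2,3,4,5,6,7,8}; col 1 has {1,2,4,5,6,7,8}; box has {1,2,3,4,5,6,7,8} → only 9 remains.

9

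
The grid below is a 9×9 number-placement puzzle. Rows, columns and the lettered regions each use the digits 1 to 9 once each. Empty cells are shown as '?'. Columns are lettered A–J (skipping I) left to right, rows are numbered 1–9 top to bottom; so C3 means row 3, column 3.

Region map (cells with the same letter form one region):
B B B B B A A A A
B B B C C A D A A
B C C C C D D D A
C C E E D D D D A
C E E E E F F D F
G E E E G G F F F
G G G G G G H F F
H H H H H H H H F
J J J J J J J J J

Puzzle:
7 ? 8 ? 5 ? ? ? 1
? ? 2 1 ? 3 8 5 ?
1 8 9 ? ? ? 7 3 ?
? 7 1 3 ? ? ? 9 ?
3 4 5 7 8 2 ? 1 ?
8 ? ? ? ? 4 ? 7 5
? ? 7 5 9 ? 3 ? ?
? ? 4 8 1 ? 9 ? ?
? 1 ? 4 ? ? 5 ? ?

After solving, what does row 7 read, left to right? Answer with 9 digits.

G5 = 6 (sole candidate).
J5 = 9 (sole candidate).
C6 = 6 (sole candidate).
G6 = 1 (sole candidate).
J8 = 3 (sole candidate).
C9 = 3 (sole candidate).
B1 = 3 (hidden single in row 1).
J2 = 7 (hidden single in row 2).
F3 = 5 (hidden single in row 3).
F4 = 6 (sole candidate).
F7 = 1: row 7 has {3,5,7,9}; col 6 has {2,3,4,5,6}; region has {4,5,7,8,9} → only 1 remains.
F8 = 7 (sole candidate).
F1 = 9 (sole candidate).
F9 = 8 (sole candidate).
D1 = 6 (sole candidate).
B2 = 9 (sole candidate).
D3 = 2 (sole candidate).
B6 = 2 (sole candidate).
D6 = 9 (sole candidate).
E6 = 3 (sole candidate).
B7 = 6: row 7 has {1,3,5,7,9}; col 2 has {1,2,3,4,7,8,9}; region has {1,3,4,5,7,8,9} → only 6 remains.
B8 = 5 (sole candidate).
A2 = 4 (sole candidate).
E2 = 6 (sole candidate).
E3 = 4 (sole candidate).
J3 = 6 (sole candidate).
A4 = 5 (sole candidate).
E4 = 2 (sole candidate).
G4 = 4 (sole candidate).
J4 = 8 (sole candidate).
A7 = 2: row 7 has {1,3,5,6,7,9}; col 1 has {1,3,4,5,7,8}; region has {1,3,4,5,6,7,8,9} → only 2 remains.
J7 = 4: row 7 has {1,2,3,5,6,7,9}; col 9 has {1,3,5,6,7,8,9}; region has {1,2,3,5,6,7,9} → only 4 remains.
A8 = 6 (sole candidate).
H8 = 2 (sole candidate).
A9 = 9 (sole candidate).
E9 = 7 (sole candidate).
H9 = 6 (sole candidate).
J9 = 2 (sole candidate).
G1 = 2 (sole candidate).
H1 = 4 (sole candidate).
H7 = 8: row 7 has {1,2,3,4,5,6,7,9}; col 8 has {1,2,3,4,5,6,7,9}; region has {1,2,3,4,5,6,7,9} → only 8 remains.

267591384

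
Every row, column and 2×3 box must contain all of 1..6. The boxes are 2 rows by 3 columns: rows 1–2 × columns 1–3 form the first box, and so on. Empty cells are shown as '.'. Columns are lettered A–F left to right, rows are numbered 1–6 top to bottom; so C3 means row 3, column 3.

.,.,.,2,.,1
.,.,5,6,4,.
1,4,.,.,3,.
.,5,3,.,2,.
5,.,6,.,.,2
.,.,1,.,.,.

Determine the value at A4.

C1 = 4: row 1 has {1,2}; col 3 has {1,3,5,6}; box has {5} → only 4 remains.
E1 = 5: row 1 has {1,2,4}; col 5 has {2,3,4}; box has {1,2,4,6} → only 5 remains.
F2 = 3: row 2 has {4,5,6}; col 6 has {1,2}; box has {1,2,4,5,6} → only 3 remains.
C3 = 2: row 3 has {1,3,4}; col 3 has {1,3,4,5,6}; box has {1,3,4,5} → only 2 remains.
D3 = 5: row 3 has {1,2,3,4}; col 4 has {2,6}; box has {2,3} → only 5 remains.
F3 = 6: row 3 has {1,2,3,4,5}; col 6 has {1,2,3}; box has {2,3,5} → only 6 remains.
A4 = 6: row 4 has {2,3,5}; col 1 has {1,5}; box has {1,2,3,4,5} → only 6 remains.

6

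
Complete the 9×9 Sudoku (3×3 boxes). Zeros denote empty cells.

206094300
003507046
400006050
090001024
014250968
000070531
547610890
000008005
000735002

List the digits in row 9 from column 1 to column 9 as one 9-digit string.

row 1, column 9 = 7 (sole candidate).
row 2, column 2 = 8 (sole candidate).
row 2, column 5 = 2 (sole candidate).
row 2, column 7 = 1 (sole candidate).
row 3, column 2 = 7 (sole candidate).
row 3, column 5 = 8 (sole candidate).
row 3, column 7 = 2 (sole candidate).
row 3, column 9 = 9 (sole candidate).
row 4, column 5 = 6 (sole candidate).
row 4, column 7 = 7 (sole candidate).
row 5, column 6 = 3 (sole candidate).
row 6, column 6 = 9 (sole candidate).
row 7, column 6 = 2 (sole candidate).
row 7, column 9 = 3 (sole candidate).
row 8, column 5 = 4 (sole candidate).
row 8, column 7 = 6 (sole candidate).
row 9, column 2 = 6: row 9 has {2,3,5,7}; col 2 has {1,4,7,8,9}; box has {4,5,7} → only 6 remains.
row 9, column 7 = 4: row 9 has {2,3,5,6,7}; col 7 has {1,2,3,5,6,7,8,9}; box has {2,3,5,6,8,9} → only 4 remains.
row 9, column 8 = 1: row 9 has {2,3,4,5,6,7}; col 8 has {2,3,4,5,6,9}; box has {2,3,4,5,6,8,9} → only 1 remains.
row 1, column 2 = 5 (sole candidate).
row 1, column 4 = 1 (sole candidate).
row 1, column 8 = 8 (sole candidate).
row 2, column 1 = 9 (sole candidate).
row 3, column 3 = 1 (sole candidate).
row 3, column 4 = 3 (sole candidate).
row 4, column 4 = 8 (sole candidate).
row 5, column 1 = 7 (sole candidate).
row 6, column 2 = 2 (sole candidate).
row 6, column 3 = 8 (sole candidate).
row 6, column 4 = 4 (sole candidate).
row 8, column 2 = 3 (sole candidate).
row 8, column 4 = 9 (sole candidate).
row 8, column 8 = 7 (sole candidate).
row 9, column 1 = 8: row 9 has {1,2,3,4,5,6,7}; col 1 has {2,4,5,7,9}; box has {3,4,5,6,7} → only 8 remains.
row 9, column 3 = 9: row 9 has {1,2,3,4,5,6,7,8}; col 3 has {1,3,4,6,7,8}; box has {3,4,5,6,7,8} → only 9 remains.

869735412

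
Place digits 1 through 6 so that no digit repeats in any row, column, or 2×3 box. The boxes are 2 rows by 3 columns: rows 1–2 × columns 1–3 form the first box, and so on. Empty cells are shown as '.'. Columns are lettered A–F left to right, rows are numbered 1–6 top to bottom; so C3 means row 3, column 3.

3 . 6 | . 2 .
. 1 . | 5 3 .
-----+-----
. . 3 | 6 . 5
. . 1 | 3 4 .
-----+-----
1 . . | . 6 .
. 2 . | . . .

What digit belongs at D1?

4

B3 = 4: row 3 has {3,5,6}; col 2 has {1,2}; box has {1,3} → only 4 remains.
E3 = 1: row 3 has {3,4,5,6}; col 5 has {2,3,4,6}; box has {3,4,5,6} → only 1 remains.
F4 = 2: row 4 has {1,3,4}; col 6 has {5}; box has {1,3,4,5,6} → only 2 remains.
E6 = 5: row 6 has {2}; col 5 has {1,2,3,4,6}; box has {6} → only 5 remains.
B1 = 5: row 1 has {2,3,6}; col 2 has {1,2,4}; box has {1,3,6} → only 5 remains.
A3 = 2: row 3 has {1,3,4,5,6}; col 1 has {1,3}; box has {1,3,4} → only 2 remains.
B4 = 6: row 4 has {1,2,3,4}; col 2 has {1,2,4,5}; box has {1,2,3,4} → only 6 remains.
B5 = 3: row 5 has {1,6}; col 2 has {1,2,4,5,6}; box has {1,2} → only 3 remains.
F5 = 4: row 5 has {1,3,6}; col 6 has {2,5}; box has {5,6} → only 4 remains.
C6 = 4: row 6 has {2,5}; col 3 has {1,3,6}; box has {1,2,3} → only 4 remains.
D6 = 1: row 6 has {2,4,5}; col 4 has {3,5,6}; box has {4,5,6} → only 1 remains.
F6 = 3: row 6 has {1,2,4,5}; col 6 has {2,4,5}; box has {1,4,5,6} → only 3 remains.
D1 = 4: row 1 has {2,3,5,6}; col 4 has {1,3,5,6}; box has {2,3,5} → only 4 remains.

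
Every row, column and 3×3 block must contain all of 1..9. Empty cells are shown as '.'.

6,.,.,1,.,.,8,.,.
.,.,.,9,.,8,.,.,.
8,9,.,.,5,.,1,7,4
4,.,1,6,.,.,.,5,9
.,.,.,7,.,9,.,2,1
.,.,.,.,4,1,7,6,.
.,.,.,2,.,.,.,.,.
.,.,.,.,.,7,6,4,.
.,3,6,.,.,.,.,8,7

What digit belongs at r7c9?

r2c8 = 3: row 2 has {8,9}; col 8 has {2,4,5,6,7,8}; box has {1,4,7,8} → only 3 remains.
r3c4 = 3: row 3 has {1,4,5,7,8,9}; col 4 has {1,2,6,7,9}; box has {1,5,8,9} → only 3 remains.
r4c7 = 3: row 4 has {1,4,5,6,9}; col 7 has {1,6,7,8}; box has {1,2,5,6,7,9} → only 3 remains.
r5c7 = 4: row 5 has {1,2,7,9}; col 7 has {1,3,6,7,8}; box has {1,2,3,5,6,7,9} → only 4 remains.
r6c9 = 8: row 6 has {1,4,6,7}; col 9 has {1,4,7,9}; box has {1,2,3,4,5,6,7,9} → only 8 remains.
r1c8 = 9: row 1 has {1,6,8}; col 8 has {2,3,4,5,6,7,8}; box has {1,3,4,7,8} → only 9 remains.
r3c3 = 2: row 3 has {1,3,4,5,7,8,9}; col 3 has {1,6}; box has {6,8,9} → only 2 remains.
r3c6 = 6: row 3 has {1,2,3,4,5,7,8,9}; col 6 has {1,7,8,9}; box has {1,3,5,8,9} → only 6 remains.
r4c6 = 2: row 4 has {1,3,4,5,6,9}; col 6 has {1,6,7,8,9}; box has {1,4,6,7,9} → only 2 remains.
r6c4 = 5: row 6 has {1,4,6,7,8}; col 4 has {1,2,3,6,7,9}; box has {1,2,4,6,7,9} → only 5 remains.
r7c8 = 1: row 7 has {2}; col 8 has {2,3,4,5,6,7,8,9}; box has {4,6,7,8} → only 1 remains.
r8c4 = 8: row 8 has {4,6,7}; col 4 has {1,2,3,5,6,7,9}; box has {2,7} → only 8 remains.
r9c4 = 4: row 9 has {3,6,7,8}; col 4 has {1,2,3,5,6,7,8,9}; box has {2,7,8} → only 4 remains.
r9c6 = 5: row 9 has {3,4,6,7,8}; col 6 has {1,2,6,7,8,9}; box has {2,4,7,8} → only 5 remains.
r1c6 = 4: row 1 has {1,6,8,9}; col 6 has {1,2,5,6,7,8,9}; box has {1,3,5,6,8,9} → only 4 remains.
r4c5 = 8: row 4 has {1,2,3,4,5,6,9}; col 5 has {4,5}; box has {1,2,4,5,6,7,9} → only 8 remains.
r5c5 = 3: row 5 has {1,2,4,7,9}; col 5 has {4,5,8}; box has {1,2,4,5,6,7,8,9} → only 3 remains.
r6c2 = 2: row 6 has {1,4,5,6,7,8}; col 2 has {3,9}; box has {1,4} → only 2 remains.
r7c6 = 3: row 7 has {1,2}; col 6 has {1,2,4,5,6,7,8,9}; box has {2,4,5,7,8} → only 3 remains.
r7c9 = 5: row 7 has {1,2,3}; col 9 has {1,4,7,8,9}; box has {1,4,6,7,8} → only 5 remains.

5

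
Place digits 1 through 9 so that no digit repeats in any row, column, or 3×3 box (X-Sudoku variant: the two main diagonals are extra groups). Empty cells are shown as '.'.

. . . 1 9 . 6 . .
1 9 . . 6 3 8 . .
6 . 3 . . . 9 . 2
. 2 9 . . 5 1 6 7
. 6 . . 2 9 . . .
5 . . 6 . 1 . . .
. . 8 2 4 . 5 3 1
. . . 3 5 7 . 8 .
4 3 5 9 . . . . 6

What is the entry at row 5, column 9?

row 1, column 1 = 7: row 1 has {1,6,9}; col 1 has {1,4,5,6}; box has {1,3,6,9}; main diagonal has {1,2,3,5,6,8,9} → only 7 remains.
row 1, column 9 = 3: row 1 has {1,6,7,9}; col 9 has {1,2,6,7}; box has {2,6,8,9}; anti-diagonal has {2,4,5,6,8,9} → only 3 remains.
row 2, column 8 = 7: row 2 has {1,3,6,8,9}; col 8 has {3,6,8}; box has {2,3,6,8,9}; anti-diagonal has {2,3,4,5,6,8,9} → only 7 remains.
row 4, column 4 = 4: row 4 has {1,2,5,6,7,9}; col 4 has {1,2,3,6,9}; box has {1,2,5,6,9}; main diagonal has {1,2,3,5,6,7,8,9} → only 4 remains.
row 7, column 1 = 9: row 7 has {1,2,3,4,5,8}; col 1 has {1,4,5,6,7}; box has {3,4,5,8} → only 9 remains.
row 7, column 2 = 7: row 7 has {1,2,3,4,5,8,9}; col 2 has {2,3,6,9}; box has {3,4,5,8,9} → only 7 remains.
row 7, column 6 = 6: row 7 has {1,2,3,4,5,7,8,9}; col 6 has {1,3,5,7,9}; box has {2,3,4,5,7,9} → only 6 remains.
row 8, column 1 = 2: row 8 has {3,5,7,8}; col 1 has {1,4,5,6,7,9}; box has {3,4,5,7,8,9} → only 2 remains.
row 8, column 2 = 1: row 8 has {2,3,5,7,8}; col 2 has {2,3,6,7,9}; box has {2,3,4,5,7,8,9}; anti-diagonal has {2,3,4,5,6,7,8,9} → only 1 remains.
row 8, column 3 = 6: row 8 has {1,2,3,5,7,8}; col 3 has {3,5,8,9}; box has {1,2,3,4,5,7,8,9} → only 6 remains.
row 8, column 7 = 4: row 8 has {1,2,3,5,6,7,8}; col 7 has {1,5,6,8,9}; box has {1,3,5,6,8} → only 4 remains.
row 8, column 9 = 9: row 8 has {1,2,3,4,5,6,7,8}; col 9 has {1,2,3,6,7}; box has {1,3,4,5,6,8} → only 9 remains.
row 9, column 6 = 8: row 9 has {3,4,5,6,9}; col 6 has {1,3,5,6,7,9}; box has {2,3,4,5,6,7,9} → only 8 remains.
row 9, column 8 = 2: row 9 has {3,4,5,6,8,9}; col 8 has {3,6,7,8}; box has {1,3,4,5,6,8,9} → only 2 remains.
row 2, column 4 = 5: row 2 has {1,3,6,7,8,9}; col 4 has {1,2,3,4,6,9}; box has {1,3,6,9} → only 5 remains.
row 2, column 9 = 4: row 2 has {1,3,5,6,7,8,9}; col 9 has {1,2,3,6,7,9}; box has {2,3,6,7,8,9} → only 4 remains.
row 3, column 6 = 4: row 3 has {2,3,6,9}; col 6 has {1,3,5,6,7,8,9}; box has {1,3,5,6,9} → only 4 remains.
row 5, column 7 = 3: row 5 has {2,6,9}; col 7 has {1,4,5,6,8,9}; box has {1,6,7} → only 3 remains.
row 6, column 7 = 2: row 6 has {1,5,6}; col 7 has {1,3,4,5,6,8,9}; box has {1,3,6,7} → only 2 remains.
row 6, column 9 = 8: row 6 has {1,2,5,6}; col 9 has {1,2,3,4,6,7,9}; box has {1,2,3,6,7} → only 8 remains.
row 9, column 5 = 1: row 9 has {2,3,4,5,6,8,9}; col 5 has {2,4,5,6,9}; box has {2,3,4,5,6,7,8,9} → only 1 remains.
row 9, column 7 = 7: row 9 has {1,2,3,4,5,6,8,9}; col 7 has {1,2,3,4,5,6,8,9}; box has {1,2,3,4,5,6,8,9} → only 7 remains.
row 1, column 6 = 2: row 1 has {1,3,6,7,9}; col 6 has {1,3,4,5,6,7,8,9}; box has {1,3,4,5,6,9} → only 2 remains.
row 1, column 8 = 5: row 1 has {1,2,3,6,7,9}; col 8 has {2,3,6,7,8}; box has {2,3,4,6,7,8,9} → only 5 remains.
row 2, column 3 = 2: row 2 has {1,3,4,5,6,7,8,9}; col 3 has {3,5,6,8,9}; box has {1,3,6,7,9} → only 2 remains.
row 3, column 8 = 1: row 3 has {2,3,4,6,9}; col 8 has {2,3,5,6,7,8}; box has {2,3,4,5,6,7,8,9} → only 1 remains.
row 5, column 1 = 8: row 5 has {2,3,6,9}; col 1 has {1,2,4,5,6,7,9}; box has {2,5,6,9} → only 8 remains.
row 5, column 4 = 7: row 5 has {2,3,6,8,9}; col 4 has {1,2,3,4,5,6,9}; box has {1,2,4,5,6,9} → only 7 remains.
row 5, column 8 = 4: row 5 has {2,3,6,7,8,9}; col 8 has {1,2,3,5,6,7,8}; box has {1,2,3,6,7,8} → only 4 remains.
row 5, column 9 = 5: row 5 has {2,3,4,6,7,8,9}; col 9 has {1,2,3,4,6,7,8,9}; box has {1,2,3,4,6,7,8} → only 5 remains.

5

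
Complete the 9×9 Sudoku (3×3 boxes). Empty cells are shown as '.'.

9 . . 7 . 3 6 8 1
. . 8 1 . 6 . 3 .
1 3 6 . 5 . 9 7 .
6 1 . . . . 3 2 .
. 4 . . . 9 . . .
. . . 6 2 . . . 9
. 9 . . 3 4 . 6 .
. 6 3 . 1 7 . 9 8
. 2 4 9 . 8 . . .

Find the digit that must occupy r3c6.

2

r1c2 = 5 (sole candidate).
r1c3 = 2 (sole candidate).
r1c5 = 4 (sole candidate).
r2c2 = 7 (sole candidate).
r2c5 = 9 (sole candidate).
r3c6 = 2: row 3 has {1,3,5,6,7,9}; col 6 has {3,4,6,7,8,9}; box has {1,3,4,5,6,7,9} → only 2 remains.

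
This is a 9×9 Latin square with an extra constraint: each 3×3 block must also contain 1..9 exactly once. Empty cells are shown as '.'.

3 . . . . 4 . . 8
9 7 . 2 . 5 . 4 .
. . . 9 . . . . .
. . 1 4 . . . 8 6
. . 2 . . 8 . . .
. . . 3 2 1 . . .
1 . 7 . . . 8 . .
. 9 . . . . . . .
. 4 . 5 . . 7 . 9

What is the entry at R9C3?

3

R7C4 = 6 (sole candidate).
R5C4 = 7 (sole candidate).
R1C4 = 1 (sole candidate).
R4C6 = 9 (sole candidate).
R8C4 = 8 (sole candidate).
R4C5 = 5 (sole candidate).
R5C5 = 6 (sole candidate).
R1C5 = 7 (sole candidate).
R4C1 = 7 (sole candidate).
R4C2 = 3 (sole candidate).
R4C7 = 2 (sole candidate).
R5C2 = 5 (sole candidate).
R7C2 = 2 (sole candidate).
R7C6 = 3 (sole candidate).
R7C8 = 5 (sole candidate).
R7C9 = 4 (sole candidate).
R9C5 = 1 (sole candidate).
R9C6 = 2 (sole candidate).
R1C2 = 6 (sole candidate).
R1C3 = 5 (sole candidate).
R1C7 = 9 (sole candidate).
R1C8 = 2 (sole candidate).
R2C3 = 8 (sole candidate).
R2C5 = 3 (sole candidate).
R2C9 = 1 (sole candidate).
R3C2 = 1 (sole candidate).
R3C3 = 4 (sole candidate).
R3C5 = 8 (sole candidate).
R3C6 = 6 (sole candidate).
R5C1 = 4 (sole candidate).
R5C9 = 3 (sole candidate).
R6C2 = 8 (sole candidate).
R7C5 = 9 (sole candidate).
R8C5 = 4 (sole candidate).
R8C6 = 7 (sole candidate).
R8C9 = 2 (sole candidate).
R2C7 = 6 (sole candidate).
R3C1 = 2 (sole candidate).
R5C7 = 1 (sole candidate).
R5C8 = 9 (sole candidate).
R6C1 = 6 (sole candidate).
R6C3 = 9 (sole candidate).
R6C8 = 7 (sole candidate).
R6C9 = 5 (sole candidate).
R8C1 = 5 (sole candidate).
R8C7 = 3 (sole candidate).
R9C1 = 8 (sole candidate).
R9C8 = 6 (sole candidate).
R3C7 = 5 (sole candidate).
R3C8 = 3 (sole candidate).
R3C9 = 7 (sole candidate).
R6C7 = 4 (sole candidate).
R8C3 = 6 (sole candidate).
R8C8 = 1 (sole candidate).
R9C3 = 3: row 9 has {1,2,4,5,6,7,8,9}; col 3 has {1,2,4,5,6,7,8,9}; box has {1,2,4,5,6,7,8,9} → only 3 remains.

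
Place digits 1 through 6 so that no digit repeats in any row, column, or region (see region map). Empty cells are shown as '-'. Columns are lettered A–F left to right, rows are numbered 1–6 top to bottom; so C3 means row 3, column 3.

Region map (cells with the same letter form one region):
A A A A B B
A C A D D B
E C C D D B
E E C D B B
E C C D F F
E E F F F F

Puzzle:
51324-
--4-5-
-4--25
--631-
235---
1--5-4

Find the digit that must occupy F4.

F1 = 6: row 1 has {1,2,3,4,5}; col 6 has {4,5}; region has {1,4,5} → only 6 remains.
A2 = 6: row 2 has {4,5}; col 1 has {1,2,5}; region has {1,2,3,4,5} → only 6 remains.
B2 = 2: row 2 has {4,5,6}; col 2 has {1,3,4}; region has {3,4,5,6} → only 2 remains.
D2 = 1: row 2 has {2,4,5,6}; col 4 has {2,3,5}; region has {2,3,5} → only 1 remains.
F2 = 3: row 2 has {1,2,4,5,6}; col 6 has {4,5,6}; region has {1,4,5,6} → only 3 remains.
A3 = 3: row 3 has {2,4,5}; col 1 has {1,2,5,6}; region has {1,2} → only 3 remains.
C3 = 1: row 3 has {2,3,4,5}; col 3 has {3,4,5,6}; region has {2,3,4,5,6} → only 1 remains.
D3 = 6: row 3 has {1,2,3,4,5}; col 4 has {1,2,3,5}; region has {1,2,3,5} → only 6 remains.
A4 = 4: row 4 has {1,3,6}; col 1 has {1,2,3,5,6}; region has {1,2,3} → only 4 remains.
B4 = 5: row 4 has {1,3,4,6}; col 2 has {1,2,3,4}; region has {1,2,3,4} → only 5 remains.
F4 = 2: row 4 has {1,3,4,5,6}; col 6 has {3,4,5,6}; region has {1,3,4,5,6} → only 2 remains.

2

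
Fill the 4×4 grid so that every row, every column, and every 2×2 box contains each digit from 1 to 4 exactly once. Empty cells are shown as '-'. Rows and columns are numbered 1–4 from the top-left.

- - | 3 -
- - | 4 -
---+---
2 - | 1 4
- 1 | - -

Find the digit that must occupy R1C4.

2

R3C2 = 3 (sole candidate).
R4C1 = 4 (sole candidate).
R4C3 = 2 (sole candidate).
R4C4 = 3 (sole candidate).
R1C1 = 1 (sole candidate).
R1C4 = 2: row 1 has {1,3}; col 4 has {3,4}; box has {3,4} → only 2 remains.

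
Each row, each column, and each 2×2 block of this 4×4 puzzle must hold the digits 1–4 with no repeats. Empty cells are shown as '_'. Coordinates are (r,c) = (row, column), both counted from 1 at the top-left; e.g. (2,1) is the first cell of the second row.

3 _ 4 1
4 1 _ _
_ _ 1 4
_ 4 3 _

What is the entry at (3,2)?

(1,2) = 2 (sole candidate).
(2,3) = 2 (sole candidate).
(2,4) = 3 (sole candidate).
(3,1) = 2 (sole candidate).
(3,2) = 3: row 3 has {1,2,4}; col 2 has {1,2,4}; box has {2,4} → only 3 remains.

3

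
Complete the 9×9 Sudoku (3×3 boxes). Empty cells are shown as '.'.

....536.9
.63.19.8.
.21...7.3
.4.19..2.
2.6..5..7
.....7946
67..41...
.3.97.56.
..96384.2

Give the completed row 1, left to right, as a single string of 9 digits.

R1C2 = 8: row 1 has {3,5,6,9}; col 2 has {2,3,4,6,7}; box has {1,2,3,6} → only 8 remains.
R1C8 = 1: row 1 has {3,5,6,8,9}; col 8 has {2,4,6,8}; box has {3,6,7,8,9} → only 1 remains.
R2C7 = 2 (sole candidate).
R3C8 = 5 (sole candidate).
R4C6 = 6 (sole candidate).
R5C5 = 8 (sole candidate).
R5C8 = 3 (sole candidate).
R6C5 = 2 (sole candidate).
R7C8 = 9 (sole candidate).
R7C9 = 8 (sole candidate).
R8C6 = 2 (sole candidate).
R8C9 = 1 (sole candidate).
R9C8 = 7 (sole candidate).
R2C9 = 4 (sole candidate).
R3C5 = 6 (sole candidate).
R3C6 = 4 (sole candidate).
R4C7 = 8 (sole candidate).
R4C9 = 5 (sole candidate).
R5C4 = 4 (sole candidate).
R5C7 = 1 (sole candidate).
R6C4 = 3 (sole candidate).
R7C4 = 5 (sole candidate).
R7C7 = 3 (sole candidate).
R2C4 = 7 (sole candidate).
R3C1 = 9 (sole candidate).
R3C4 = 8 (sole candidate).
R4C3 = 7 (sole candidate).
R5C2 = 9 (sole candidate).
R7C3 = 2 (sole candidate).
R1C3 = 4: row 1 has {1,3,5,6,8,9}; col 3 has {1,2,3,6,7,9}; box has {1,2,3,6,8,9} → only 4 remains.
R1C4 = 2: row 1 has {1,3,4,5,6,8,9}; col 4 has {1,3,4,5,6,7,8,9}; box has {1,3,4,5,6,7,8,9} → only 2 remains.
R2C1 = 5 (sole candidate).
R4C1 = 3 (sole candidate).
R8C3 = 8 (sole candidate).
R9C1 = 1 (sole candidate).
R9C2 = 5 (sole candidate).
R1C1 = 7: row 1 has {1,2,3,4,5,6,8,9}; col 1 has {1,2,3,5,6,9}; box has {1,2,3,4,5,6,8,9} → only 7 remains.

784253619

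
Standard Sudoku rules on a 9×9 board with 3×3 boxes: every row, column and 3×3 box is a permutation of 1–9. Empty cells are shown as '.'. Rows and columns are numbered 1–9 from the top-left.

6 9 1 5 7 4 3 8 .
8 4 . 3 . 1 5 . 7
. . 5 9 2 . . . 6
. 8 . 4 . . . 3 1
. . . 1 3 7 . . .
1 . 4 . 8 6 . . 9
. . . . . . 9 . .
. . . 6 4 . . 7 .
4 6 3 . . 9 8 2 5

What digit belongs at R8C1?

R1C9 = 2: row 1 has {1,3,4,5,6,7,8,9}; col 9 has {1,5,6,7,9}; box has {3,5,6,7,8} → only 2 remains.
R2C3 = 2: row 2 has {1,3,4,5,7,8}; col 3 has {1,3,4,5}; box has {1,4,5,6,8,9} → only 2 remains.
R2C5 = 6: row 2 has {1,2,3,4,5,7,8}; col 5 has {2,3,4,7,8}; box has {1,2,3,4,5,7,9} → only 6 remains.
R2C8 = 9: row 2 has {1,2,3,4,5,6,7,8}; col 8 has {2,3,7,8}; box has {2,3,5,6,7,8} → only 9 remains.
R3C6 = 8: row 3 has {2,5,6,9}; col 6 has {1,4,6,7,9}; box has {1,2,3,4,5,6,7,9} → only 8 remains.
R6C4 = 2: row 6 has {1,4,6,8,9}; col 4 has {1,3,4,5,6,9}; box has {1,3,4,6,7,8} → only 2 remains.
R6C7 = 7: row 6 has {1,2,4,6,8,9}; col 7 has {3,5,8,9}; box has {1,3,9} → only 7 remains.
R6C8 = 5: row 6 has {1,2,4,6,7,8,9}; col 8 has {2,3,7,8,9}; box has {1,3,7,9} → only 5 remains.
R8C7 = 1: row 8 has {4,6,7}; col 7 has {3,5,7,8,9}; box has {2,5,7,8,9} → only 1 remains.
R8C9 = 3: row 8 has {1,4,6,7}; col 9 has {1,2,5,6,7,9}; box has {1,2,5,7,8,9} → only 3 remains.
R9C4 = 7: row 9 has {2,3,4,5,6,8,9}; col 4 has {1,2,3,4,5,6,9}; box has {4,6,9} → only 7 remains.
R9C5 = 1: row 9 has {2,3,4,5,6,7,8,9}; col 5 has {2,3,4,6,7,8}; box has {4,6,7,9} → only 1 remains.
R3C7 = 4: row 3 has {2,5,6,8,9}; col 7 has {1,3,5,7,8,9}; box has {2,3,5,6,7,8,9} → only 4 remains.
R3C8 = 1: row 3 has {2,4,5,6,8,9}; col 8 has {2,3,5,7,8,9}; box has {2,3,4,5,6,7,8,9} → only 1 remains.
R4C6 = 5: row 4 has {1,3,4,8}; col 6 has {1,4,6,7,8,9}; box has {1,2,3,4,6,7,8} → only 5 remains.
R6C2 = 3: row 6 has {1,2,4,5,6,7,8,9}; col 2 has {4,6,8,9}; box has {1,4,8} → only 3 remains.
R7C4 = 8: row 7 has {9}; col 4 has {1,2,3,4,5,6,7,9}; box has {1,4,6,7,9} → only 8 remains.
R7C5 = 5: row 7 has {8,9}; col 5 has {1,2,3,4,6,7,8}; box has {1,4,6,7,8,9} → only 5 remains.
R7C9 = 4: row 7 has {5,8,9}; col 9 has {1,2,3,5,6,7,9}; box has {1,2,3,5,7,8,9} → only 4 remains.
R8C6 = 2: row 8 has {1,3,4,6,7}; col 6 has {1,4,5,6,7,8,9}; box has {1,4,5,6,7,8,9} → only 2 remains.
R3C2 = 7: row 3 has {1,2,4,5,6,8,9}; col 2 has {3,4,6,8,9}; box has {1,2,4,5,6,8,9} → only 7 remains.
R4C5 = 9: row 4 has {1,3,4,5,8}; col 5 has {1,2,3,4,5,6,7,8}; box has {1,2,3,4,5,6,7,8} → only 9 remains.
R5C9 = 8: row 5 has {1,3,7}; col 9 has {1,2,3,4,5,6,7,9}; box has {1,3,5,7,9} → only 8 remains.
R7C3 = 7: row 7 has {4,5,8,9}; col 3 has {1,2,3,4,5}; box has {3,4,6} → only 7 remains.
R7C6 = 3: row 7 has {4,5,7,8,9}; col 6 has {1,2,4,5,6,7,8,9}; box has {1,2,4,5,6,7,8,9} → only 3 remains.
R7C8 = 6: row 7 has {3,4,5,7,8,9}; col 8 has {1,2,3,5,7,8,9}; box has {1,2,3,4,5,7,8,9} → only 6 remains.
R8C2 = 5: row 8 has {1,2,3,4,6,7}; col 2 has {3,4,6,7,8,9}; box has {3,4,6,7} → only 5 remains.
R3C1 = 3: row 3 has {1,2,4,5,6,7,8,9}; col 1 has {1,4,6,8}; box has {1,2,4,5,6,7,8,9} → only 3 remains.
R4C3 = 6: row 4 has {1,3,4,5,8,9}; col 3 has {1,2,3,4,5,7}; box has {1,3,4,8} → only 6 remains.
R4C7 = 2: row 4 has {1,3,4,5,6,8,9}; col 7 has {1,3,4,5,7,8,9}; box has {1,3,5,7,8,9} → only 2 remains.
R5C2 = 2: row 5 has {1,3,7,8}; col 2 has {3,4,5,6,7,8,9}; box has {1,3,4,6,8} → only 2 remains.
R5C3 = 9: row 5 has {1,2,3,7,8}; col 3 has {1,2,3,4,5,6,7}; box has {1,2,3,4,6,8} → only 9 remains.
R5C7 = 6: row 5 has {1,2,3,7,8,9}; col 7 has {1,2,3,4,5,7,8,9}; box has {1,2,3,5,7,8,9} → only 6 remains.
R5C8 = 4: row 5 has {1,2,3,6,7,8,9}; col 8 has {1,2,3,5,6,7,8,9}; box has {1,2,3,5,6,7,8,9} → only 4 remains.
R7C1 = 2: row 7 has {3,4,5,6,7,8,9}; col 1 has {1,3,4,6,8}; box has {3,4,5,6,7} → only 2 remains.
R7C2 = 1: row 7 has {2,3,4,5,6,7,8,9}; col 2 has {2,3,4,5,6,7,8,9}; box has {2,3,4,5,6,7} → only 1 remains.
R8C1 = 9: row 8 has {1,2,3,4,5,6,7}; col 1 has {1,2,3,4,6,8}; box has {1,2,3,4,5,6,7} → only 9 remains.

9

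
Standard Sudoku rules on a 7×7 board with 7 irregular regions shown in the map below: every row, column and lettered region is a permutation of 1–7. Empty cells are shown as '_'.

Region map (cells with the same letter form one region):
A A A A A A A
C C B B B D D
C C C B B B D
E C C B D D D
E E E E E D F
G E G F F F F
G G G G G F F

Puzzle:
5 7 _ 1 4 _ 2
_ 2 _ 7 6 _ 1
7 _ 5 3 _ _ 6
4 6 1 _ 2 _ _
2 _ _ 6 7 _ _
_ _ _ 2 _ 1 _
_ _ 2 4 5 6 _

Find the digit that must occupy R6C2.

5

R1C6 = 3: row 1 has {1,2,4,5,7}; col 6 has {1,6}; region has {1,2,4,5,7} → only 3 remains.
R2C1 = 3: row 2 has {1,2,6,7}; col 1 has {2,4,5,7}; region has {1,2,5,6,7} → only 3 remains.
R2C3 = 4: row 2 has {1,2,3,6,7}; col 3 has {1,2,5}; region has {3,6,7} → only 4 remains.
R2C6 = 5: row 2 has {1,2,3,4,6,7}; col 6 has {1,3,6}; region has {1,2,6} → only 5 remains.
R3C2 = 4: row 3 has {3,5,6,7}; col 2 has {2,6,7}; region has {1,2,3,5,6,7} → only 4 remains.
R3C5 = 1: row 3 has {3,4,5,6,7}; col 5 has {2,4,5,6,7}; region has {3,4,6,7} → only 1 remains.
R3C6 = 2: row 3 has {1,3,4,5,6,7}; col 6 has {1,3,5,6}; region has {1,3,4,6,7} → only 2 remains.
R4C4 = 5: row 4 has {1,2,4,6}; col 4 has {1,2,3,4,6,7}; region has {1,2,3,4,6,7} → only 5 remains.
R4C6 = 7: row 4 has {1,2,4,5,6}; col 6 has {1,2,3,5,6}; region has {1,2,5,6} → only 7 remains.
R4C7 = 3: row 4 has {1,2,4,5,6,7}; col 7 has {1,2,6}; region has {1,2,5,6,7} → only 3 remains.
R5C3 = 3: row 5 has {2,6,7}; col 3 has {1,2,4,5}; region has {2,4,6,7} → only 3 remains.
R5C6 = 4: row 5 has {2,3,6,7}; col 6 has {1,2,3,5,6,7}; region has {1,2,3,5,6,7} → only 4 remains.
R5C7 = 5: row 5 has {2,3,4,6,7}; col 7 has {1,2,3,6}; region has {1,2,6} → only 5 remains.
R6C1 = 6: row 6 has {1,2}; col 1 has {2,3,4,5,7}; region has {2,4,5} → only 6 remains.
R6C2 = 5: row 6 has {1,2,6}; col 2 has {2,4,6,7}; region has {2,3,4,6,7} → only 5 remains.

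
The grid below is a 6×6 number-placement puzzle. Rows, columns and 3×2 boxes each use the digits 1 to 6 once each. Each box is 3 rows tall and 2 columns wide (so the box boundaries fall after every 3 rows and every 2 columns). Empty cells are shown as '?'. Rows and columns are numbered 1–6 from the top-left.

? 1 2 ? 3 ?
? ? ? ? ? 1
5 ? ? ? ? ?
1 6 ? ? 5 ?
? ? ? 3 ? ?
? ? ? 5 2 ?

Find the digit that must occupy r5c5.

1

r4c3 = 4: row 4 has {1,5,6}; col 3 has {2}; box has {3,5} → only 4 remains.
r4c4 = 2: row 4 has {1,4,5,6}; col 4 has {3,5}; box has {3,4,5} → only 2 remains.
r4c6 = 3: row 4 has {1,2,4,5,6}; col 6 has {1}; box has {2,5} → only 3 remains.
r1c6 = 5: in row 1, 5 can only go here (every other open cell in that row sees a 5).
r2c3 = 5: in row 2, 5 can only go here (every other open cell in that row sees a 5).
r5c2 = 5: in row 5, 5 can only go here (every other open cell in that row sees a 5).
r5c1 = 2: in row 5, 2 can only go here (every other open cell in that row sees a 2).
r2c2 = 2: in row 2, 2 can only go here (every other open cell in that row sees a 2).
r2c1 = 3: in row 2, 3 can only go here (every other open cell in that row sees a 3).
r3c2 = 4: row 3 has {5}; col 2 has {1,2,5,6}; box has {1,2,3,5} → only 4 remains.
r3c5 = 6: row 3 has {4,5}; col 5 has {2,3,5}; box has {1,3,5} → only 6 remains.
r3c6 = 2: row 3 has {4,5,6}; col 6 has {1,3,5}; box has {1,3,5,6} → only 2 remains.
r6c1 = 4: row 6 has {2,5}; col 1 has {1,2,3,5}; box has {1,2,5,6} → only 4 remains.
r6c2 = 3: row 6 has {2,4,5}; col 2 has {1,2,4,5,6}; box has {1,2,4,5,6} → only 3 remains.
r6c6 = 6: row 6 has {2,3,4,5}; col 6 has {1,2,3,5}; box has {2,3,5} → only 6 remains.
r1c1 = 6: row 1 has {1,2,3,5}; col 1 has {1,2,3,4,5}; box has {1,2,3,4,5} → only 6 remains.
r1c4 = 4: row 1 has {1,2,3,5,6}; col 4 has {2,3,5}; box has {2,5} → only 4 remains.
r2c4 = 6: row 2 has {1,2,3,5}; col 4 has {2,3,4,5}; box has {2,4,5} → only 6 remains.
r2c5 = 4: row 2 has {1,2,3,5,6}; col 5 has {2,3,5,6}; box has {1,2,3,5,6} → only 4 remains.
r3c4 = 1: row 3 has {2,4,5,6}; col 4 has {2,3,4,5,6}; box has {2,4,5,6} → only 1 remains.
r5c5 = 1: row 5 has {2,3,5}; col 5 has {2,3,4,5,6}; box has {2,3,5,6} → only 1 remains.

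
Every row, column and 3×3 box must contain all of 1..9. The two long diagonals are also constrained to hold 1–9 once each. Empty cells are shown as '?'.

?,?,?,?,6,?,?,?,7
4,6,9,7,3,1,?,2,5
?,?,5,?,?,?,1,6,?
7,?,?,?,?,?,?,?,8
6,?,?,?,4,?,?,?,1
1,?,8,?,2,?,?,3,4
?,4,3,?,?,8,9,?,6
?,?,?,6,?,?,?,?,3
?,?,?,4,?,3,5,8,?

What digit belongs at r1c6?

r2c7 = 8: row 2 has {1,2,3,4,5,6,7,9}; col 7 has {1,5,9}; box has {1,2,5,6,7} → only 8 remains.
r3c9 = 9: row 3 has {1,5,6}; col 9 has {1,3,4,5,6,7,8}; box has {1,2,5,6,7,8} → only 9 remains.
r5c3 = 2: row 5 has {1,4,6}; col 3 has {3,5,8,9}; box has {1,6,7,8} → only 2 remains.
r5c7 = 7: row 5 has {1,2,4,6}; col 7 has {1,5,8,9}; box has {1,3,4,8} → only 7 remains.
r6c6 = 7: row 6 has {1,2,3,4,8}; col 6 has {1,3,8}; box has {2,4}; main diagonal has {4,5,6,9} → only 7 remains.
r6c7 = 6: row 6 has {1,2,3,4,7,8}; col 7 has {1,5,7,8,9}; box has {1,3,4,7,8} → only 6 remains.
r8c8 = 1: row 8 has {3,6}; col 8 has {2,3,6,8}; box has {3,5,6,8,9}; main diagonal has {4,5,6,7,9} → only 1 remains.
r9c1 = 9: row 9 has {3,4,5,8}; col 1 has {1,4,6,7}; box has {3,4}; anti-diagonal has {1,2,3,4,7} → only 9 remains.
r9c9 = 2: row 9 has {3,4,5,8,9}; col 9 has {1,3,4,5,6,7,8,9}; box has {1,3,5,6,8,9}; main diagonal has {1,4,5,6,7,9} → only 2 remains.
r1c3 = 1: row 1 has {6,7}; col 3 has {2,3,5,8,9}; box has {4,5,6,9} → only 1 remains.
r1c8 = 4: row 1 has {1,6,7}; col 8 has {1,2,3,6,8}; box has {1,2,5,6,7,8,9} → only 4 remains.
r3c5 = 8: row 3 has {1,5,6,9}; col 5 has {2,3,4,6}; box has {1,3,6,7} → only 8 remains.
r4c3 = 4: row 4 has {7,8}; col 3 has {1,2,3,5,8,9}; box has {1,2,6,7,8} → only 4 remains.
r4c4 = 3: row 4 has {4,7,8}; col 4 has {4,6,7}; box has {2,4,7}; main diagonal has {1,2,4,5,6,7,9} → only 3 remains.
r4c7 = 2: row 4 has {3,4,7,8}; col 7 has {1,5,6,7,8,9}; box has {1,3,4,6,7,8} → only 2 remains.
r6c4 = 5: row 6 has {1,2,3,4,6,7,8}; col 4 has {3,4,6,7}; box has {2,3,4,7}; anti-diagonal has {1,2,3,4,7,9} → only 5 remains.
r7c8 = 7: row 7 has {3,4,6,8,9}; col 8 has {1,2,3,4,6,8}; box has {1,2,3,5,6,8,9} → only 7 remains.
r8c2 = 8: row 8 has {1,3,6}; col 2 has {4,6}; box has {3,4,9}; anti-diagonal has {1,2,3,4,5,7,9} → only 8 remains.
r8c3 = 7: row 8 has {1,3,6,8}; col 3 has {1,2,3,4,5,8,9}; box has {3,4,8,9} → only 7 remains.
r8c7 = 4: row 8 has {1,3,6,7,8}; col 7 has {1,2,5,6,7,8,9}; box has {1,2,3,5,6,7,8,9} → only 4 remains.
r9c2 = 1: row 9 has {2,3,4,5,8,9}; col 2 has {4,6,8}; box has {3,4,7,8,9} → only 1 remains.
r9c3 = 6: row 9 has {1,2,3,4,5,8,9}; col 3 has {1,2,3,4,5,7,8,9}; box has {1,3,4,7,8,9} → only 6 remains.
r9c5 = 7: row 9 has {1,2,3,4,5,6,8,9}; col 5 has {2,3,4,6,8}; box has {3,4,6,8} → only 7 remains.
r1c1 = 8: row 1 has {1,4,6,7}; col 1 has {1,4,6,7,9}; box has {1,4,5,6,9}; main diagonal has {1,2,3,4,5,6,7,9} → only 8 remains.
r1c7 = 3: row 1 has {1,4,6,7,8}; col 7 has {1,2,4,5,6,7,8,9}; box has {1,2,4,5,6,7,8,9} → only 3 remains.
r3c4 = 2: row 3 has {1,5,6,8,9}; col 4 has {3,4,5,6,7}; box has {1,3,6,7,8} → only 2 remains.
r3c6 = 4: row 3 has {1,2,5,6,8,9}; col 6 has {1,3,7,8}; box has {1,2,3,6,7,8} → only 4 remains.
r4c6 = 6: row 4 has {2,3,4,7,8}; col 6 has {1,3,4,7,8}; box has {2,3,4,5,7}; anti-diagonal has {1,2,3,4,5,7,8,9} → only 6 remains.
r5c6 = 9: row 5 has {1,2,4,6,7}; col 6 has {1,3,4,6,7,8}; box has {2,3,4,5,6,7} → only 9 remains.
r5c8 = 5: row 5 has {1,2,4,6,7,9}; col 8 has {1,2,3,4,6,7,8}; box has {1,2,3,4,6,7,8} → only 5 remains.
r6c2 = 9: row 6 has {1,2,3,4,5,6,7,8}; col 2 has {1,4,6,8}; box has {1,2,4,6,7,8} → only 9 remains.
r7c4 = 1: row 7 has {3,4,6,7,8,9}; col 4 has {2,3,4,5,6,7}; box has {3,4,6,7,8} → only 1 remains.
r7c5 = 5: row 7 has {1,3,4,6,7,8,9}; col 5 has {2,3,4,6,7,8}; box has {1,3,4,6,7,8} → only 5 remains.
r8c5 = 9: row 8 has {1,3,4,6,7,8}; col 5 has {2,3,4,5,6,7,8}; box has {1,3,4,5,6,7,8} → only 9 remains.
r8c6 = 2: row 8 has {1,3,4,6,7,8,9}; col 6 has {1,3,4,6,7,8,9}; box has {1,3,4,5,6,7,8,9} → only 2 remains.
r1c2 = 2: row 1 has {1,3,4,6,7,8}; col 2 has {1,4,6,8,9}; box has {1,4,5,6,8,9} → only 2 remains.
r1c4 = 9: row 1 has {1,2,3,4,6,7,8}; col 4 has {1,2,3,4,5,6,7}; box has {1,2,3,4,6,7,8} → only 9 remains.
r1c6 = 5: row 1 has {1,2,3,4,6,7,8,9}; col 6 has {1,2,3,4,6,7,8,9}; box has {1,2,3,4,6,7,8,9} → only 5 remains.

5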